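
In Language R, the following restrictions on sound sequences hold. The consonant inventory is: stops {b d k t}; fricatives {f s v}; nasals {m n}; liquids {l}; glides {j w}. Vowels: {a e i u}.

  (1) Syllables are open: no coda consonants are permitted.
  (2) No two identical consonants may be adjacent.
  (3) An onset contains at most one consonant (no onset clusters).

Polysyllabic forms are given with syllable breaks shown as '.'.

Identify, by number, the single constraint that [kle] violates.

3

[kle]: syllable 1 onset /kl/ has 2 consonants (> 1).
This is a violation of constraint 3: "An onset contains at most one consonant (no onset clusters)."
The remaining constraints (1, 2) are satisfied.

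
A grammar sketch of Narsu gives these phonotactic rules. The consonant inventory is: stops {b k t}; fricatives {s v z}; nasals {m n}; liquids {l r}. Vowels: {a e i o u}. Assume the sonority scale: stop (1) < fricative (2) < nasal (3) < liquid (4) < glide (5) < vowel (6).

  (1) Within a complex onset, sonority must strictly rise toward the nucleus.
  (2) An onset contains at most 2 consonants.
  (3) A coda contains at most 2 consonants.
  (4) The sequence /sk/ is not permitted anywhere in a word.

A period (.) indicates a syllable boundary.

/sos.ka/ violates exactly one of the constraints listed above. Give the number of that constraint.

4

/sos.ka/: contains banned sequence /sk/.
This is a violation of constraint 4: "The sequence /sk/ is not permitted anywhere in a word."
The remaining constraints (1, 2, 3) are satisfied.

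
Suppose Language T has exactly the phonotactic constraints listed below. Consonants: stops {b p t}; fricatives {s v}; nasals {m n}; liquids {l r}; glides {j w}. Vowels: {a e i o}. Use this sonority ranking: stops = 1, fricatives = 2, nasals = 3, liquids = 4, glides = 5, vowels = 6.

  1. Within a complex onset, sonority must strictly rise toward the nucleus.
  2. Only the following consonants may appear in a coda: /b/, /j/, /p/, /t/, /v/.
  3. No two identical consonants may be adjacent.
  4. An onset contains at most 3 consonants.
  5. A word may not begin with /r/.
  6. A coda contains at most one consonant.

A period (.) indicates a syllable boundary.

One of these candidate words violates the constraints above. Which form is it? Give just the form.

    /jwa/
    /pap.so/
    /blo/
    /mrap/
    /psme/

/jwa/

/jwa/ — violates constraint 1: syllable 1 onset /jw/: /j/ (glide, 5) → /w/ (glide, 5) does not rise → not permitted
/pap.so/ — σ1 onset /p/, coda /p/ ok; σ2 onset /s/, coda /∅/ ok → permitted
/blo/ — σ1 onset /bl/ (1→4 rises), coda /∅/ ok → permitted
/mrap/ — σ1 onset /mr/ (3→4 rises), coda /p/ ok → permitted
/psme/ — σ1 onset /psm/ (1→2→3 rises), coda /∅/ ok → permitted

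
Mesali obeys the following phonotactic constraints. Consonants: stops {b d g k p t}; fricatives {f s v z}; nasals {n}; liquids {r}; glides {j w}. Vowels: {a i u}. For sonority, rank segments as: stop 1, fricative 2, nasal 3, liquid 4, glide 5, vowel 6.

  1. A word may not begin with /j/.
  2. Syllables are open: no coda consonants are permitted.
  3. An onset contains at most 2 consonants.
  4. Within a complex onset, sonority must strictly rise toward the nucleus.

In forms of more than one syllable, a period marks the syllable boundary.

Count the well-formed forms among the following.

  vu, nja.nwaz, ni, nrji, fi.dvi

vu — σ1 onset /v/, coda /∅/ ok → well-formed
nja.nwaz — violates constraint 2: syllable 2 coda /z/ has 1 consonant (> 0) → ill-formed
ni — σ1 onset /n/, coda /∅/ ok → well-formed
nrji — violates constraint 3: syllable 1 onset /nrj/ has 3 consonants (> 2) → ill-formed
fi.dvi — σ1 onset /f/, coda /∅/ ok; σ2 onset /dv/ (1→2 rises), coda /∅/ ok → well-formed
Well-formed: vu, ni, fi.dvi → 3.

3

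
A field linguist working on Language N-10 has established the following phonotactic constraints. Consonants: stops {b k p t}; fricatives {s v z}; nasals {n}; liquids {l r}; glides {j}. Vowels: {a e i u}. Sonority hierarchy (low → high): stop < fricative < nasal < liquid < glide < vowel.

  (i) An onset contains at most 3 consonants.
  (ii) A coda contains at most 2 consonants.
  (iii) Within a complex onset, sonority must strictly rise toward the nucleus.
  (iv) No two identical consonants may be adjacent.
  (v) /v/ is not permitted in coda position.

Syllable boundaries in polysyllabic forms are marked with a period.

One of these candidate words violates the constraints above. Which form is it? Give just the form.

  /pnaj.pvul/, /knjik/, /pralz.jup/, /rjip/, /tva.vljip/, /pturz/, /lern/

/pnaj.pvul/ — σ1 onset /pn/ (1→3 rises), coda /j/ ok; σ2 onset /pv/ (1→2 rises), coda /l/ ok → phonotactically legal
/knjik/ — σ1 onset /knj/ (1→3→5 rises), coda /k/ ok → phonotactically legal
/pralz.jup/ — σ1 onset /pr/ (1→4 rises), coda /lz/ (2C) ok; σ2 onset /j/, coda /p/ ok → phonotactically legal
/rjip/ — σ1 onset /rj/ (4→5 rises), coda /p/ ok → phonotactically legal
/tva.vljip/ — σ1 onset /tv/ (1→2 rises), coda /∅/ ok; σ2 onset /vlj/ (2→4→5 rises), coda /p/ ok → phonotactically legal
/pturz/ — violates constraint (iii): syllable 1 onset /pt/: /p/ (stop, 1) → /t/ (stop, 1) does not rise → phonotactically illegal
/lern/ — σ1 onset /l/, coda /rn/ (2C) ok → phonotactically legal

/pturz/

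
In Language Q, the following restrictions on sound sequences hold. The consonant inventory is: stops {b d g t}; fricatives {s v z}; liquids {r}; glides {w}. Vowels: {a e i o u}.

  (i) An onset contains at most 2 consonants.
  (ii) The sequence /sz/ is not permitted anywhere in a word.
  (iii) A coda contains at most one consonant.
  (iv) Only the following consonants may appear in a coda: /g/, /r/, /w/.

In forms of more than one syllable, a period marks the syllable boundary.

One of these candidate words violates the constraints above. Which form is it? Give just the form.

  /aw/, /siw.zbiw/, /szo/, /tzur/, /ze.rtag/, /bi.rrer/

/szo/

/aw/ — σ1 onset /∅/, coda /w/ ok → licit
/siw.zbiw/ — σ1 onset /s/, coda /w/ ok; σ2 onset /zb/ (2C), coda /w/ ok → licit
/szo/ — violates constraint (ii): contains banned sequence /sz/ → illicit
/tzur/ — σ1 onset /tz/ (2C), coda /r/ ok → licit
/ze.rtag/ — σ1 onset /z/, coda /∅/ ok; σ2 onset /rt/ (2C), coda /g/ ok → licit
/bi.rrer/ — σ1 onset /b/, coda /∅/ ok; σ2 onset /rr/ (2C), coda /r/ ok → licit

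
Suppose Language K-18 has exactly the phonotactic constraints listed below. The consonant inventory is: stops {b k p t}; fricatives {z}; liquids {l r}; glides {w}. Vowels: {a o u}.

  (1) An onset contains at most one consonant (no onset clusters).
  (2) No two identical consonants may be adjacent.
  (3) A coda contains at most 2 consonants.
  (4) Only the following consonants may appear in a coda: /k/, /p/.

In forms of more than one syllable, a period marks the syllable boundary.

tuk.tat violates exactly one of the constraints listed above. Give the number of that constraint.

4

tuk.tat: syllable 2 coda contains /t/, which is not a licensed coda consonant.
This is a violation of constraint 4: "Only the following consonants may appear in a coda: /k/, /p/."
The remaining constraints (1, 2, 3) are satisfied.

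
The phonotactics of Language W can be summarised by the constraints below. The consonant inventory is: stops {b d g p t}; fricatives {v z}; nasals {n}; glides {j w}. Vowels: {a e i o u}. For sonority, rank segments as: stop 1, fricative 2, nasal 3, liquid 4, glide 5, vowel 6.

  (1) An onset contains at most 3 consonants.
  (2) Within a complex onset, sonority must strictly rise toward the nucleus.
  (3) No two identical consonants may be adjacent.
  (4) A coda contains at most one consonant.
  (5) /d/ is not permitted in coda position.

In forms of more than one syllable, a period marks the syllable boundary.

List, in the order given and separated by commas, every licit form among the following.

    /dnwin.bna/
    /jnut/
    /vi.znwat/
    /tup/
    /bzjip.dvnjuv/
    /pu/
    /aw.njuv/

/dnwin.bna/ — σ1 onset /dnw/ (1→3→5 rises), coda /n/ ok; σ2 onset /bn/ (1→3 rises), coda /∅/ ok → licit
/jnut/ — violates constraint 2: syllable 1 onset /jn/: /j/ (glide, 5) → /n/ (nasal, 3) does not rise → illicit
/vi.znwat/ — σ1 onset /v/, coda /∅/ ok; σ2 onset /znw/ (2→3→5 rises), coda /t/ ok → licit
/tup/ — σ1 onset /t/, coda /p/ ok → licit
/bzjip.dvnjuv/ — violates constraint 1: syllable 2 onset /dvnj/ has 4 consonants (> 3) → illicit
/pu/ — σ1 onset /p/, coda /∅/ ok → licit
/aw.njuv/ — σ1 onset /∅/, coda /w/ ok; σ2 onset /nj/ (3→5 rises), coda /v/ ok → licit

/dnwin.bna/, /vi.znwat/, /tup/, /pu/, /aw.njuv/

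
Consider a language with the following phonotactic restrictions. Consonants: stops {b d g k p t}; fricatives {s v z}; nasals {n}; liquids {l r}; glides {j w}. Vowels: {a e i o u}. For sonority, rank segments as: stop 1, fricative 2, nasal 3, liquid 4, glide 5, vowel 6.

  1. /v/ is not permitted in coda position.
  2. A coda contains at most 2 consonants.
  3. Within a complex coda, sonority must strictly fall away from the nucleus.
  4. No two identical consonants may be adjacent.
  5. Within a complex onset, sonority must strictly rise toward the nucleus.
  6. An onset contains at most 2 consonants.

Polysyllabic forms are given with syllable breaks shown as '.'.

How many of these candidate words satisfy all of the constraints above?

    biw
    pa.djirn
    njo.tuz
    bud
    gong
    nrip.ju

biw — σ1 onset /b/, coda /w/ ok → licit
pa.djirn — σ1 onset /p/, coda /∅/ ok; σ2 onset /dj/ (1→5 rises), coda /rn/ (4→3 falls) ok → licit
njo.tuz — σ1 onset /nj/ (3→5 rises), coda /∅/ ok; σ2 onset /t/, coda /z/ ok → licit
bud — σ1 onset /b/, coda /d/ ok → licit
gong — σ1 onset /g/, coda /ng/ (3→1 falls) ok → licit
nrip.ju — σ1 onset /nr/ (3→4 rises), coda /p/ ok; σ2 onset /j/, coda /∅/ ok → licit
Licit: biw, pa.djirn, njo.tuz, bud, gong, nrip.ju → 6.

6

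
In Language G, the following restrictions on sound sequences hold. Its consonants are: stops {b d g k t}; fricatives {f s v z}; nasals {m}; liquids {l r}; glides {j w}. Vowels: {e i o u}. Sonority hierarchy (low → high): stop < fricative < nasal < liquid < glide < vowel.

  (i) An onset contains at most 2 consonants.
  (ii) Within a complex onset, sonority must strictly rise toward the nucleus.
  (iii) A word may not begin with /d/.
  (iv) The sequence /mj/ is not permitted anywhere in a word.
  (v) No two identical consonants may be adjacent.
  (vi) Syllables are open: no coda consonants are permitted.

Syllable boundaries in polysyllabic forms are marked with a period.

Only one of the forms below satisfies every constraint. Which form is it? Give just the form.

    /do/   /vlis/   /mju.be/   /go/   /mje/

/do/ — violates constraint (iii): word begins with /d/ → illicit
/vlis/ — violates constraint (vi): syllable 1 coda /s/ has 1 consonant (> 0) → illicit
/mju.be/ — violates constraint (iv): contains banned sequence /mj/ → illicit
/go/ — σ1 onset /g/, coda /∅/ ok → licit
/mje/ — violates constraint (iv): contains banned sequence /mj/ → illicit

/go/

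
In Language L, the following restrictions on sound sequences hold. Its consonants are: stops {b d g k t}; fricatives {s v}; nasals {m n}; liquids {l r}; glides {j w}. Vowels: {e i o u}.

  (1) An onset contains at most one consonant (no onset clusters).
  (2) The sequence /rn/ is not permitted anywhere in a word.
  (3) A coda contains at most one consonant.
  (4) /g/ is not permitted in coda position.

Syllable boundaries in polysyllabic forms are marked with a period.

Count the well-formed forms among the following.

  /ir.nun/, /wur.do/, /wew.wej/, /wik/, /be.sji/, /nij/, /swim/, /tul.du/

/ir.nun/ — violates constraint 2: contains banned sequence /rn/ → ill-formed
/wur.do/ — σ1 onset /w/, coda /r/ ok; σ2 onset /d/, coda /∅/ ok → well-formed
/wew.wej/ — σ1 onset /w/, coda /w/ ok; σ2 onset /w/, coda /j/ ok → well-formed
/wik/ — σ1 onset /w/, coda /k/ ok → well-formed
/be.sji/ — violates constraint 1: syllable 2 onset /sj/ has 2 consonants (> 1) → ill-formed
/nij/ — σ1 onset /n/, coda /j/ ok → well-formed
/swim/ — violates constraint 1: syllable 1 onset /sw/ has 2 consonants (> 1) → ill-formed
/tul.du/ — σ1 onset /t/, coda /l/ ok; σ2 onset /d/, coda /∅/ ok → well-formed
Well-formed: /wur.do/, /wew.wej/, /wik/, /nij/, /tul.du/ → 5.

5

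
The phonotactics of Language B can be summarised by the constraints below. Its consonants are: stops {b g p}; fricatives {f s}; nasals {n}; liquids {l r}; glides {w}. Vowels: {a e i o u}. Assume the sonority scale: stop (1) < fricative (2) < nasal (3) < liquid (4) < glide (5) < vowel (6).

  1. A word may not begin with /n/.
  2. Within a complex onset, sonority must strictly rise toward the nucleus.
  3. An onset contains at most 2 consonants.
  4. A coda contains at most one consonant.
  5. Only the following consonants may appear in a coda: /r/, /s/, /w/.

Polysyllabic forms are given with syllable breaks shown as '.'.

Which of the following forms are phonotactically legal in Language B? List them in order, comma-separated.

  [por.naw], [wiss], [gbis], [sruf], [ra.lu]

[por.naw] — σ1 onset /p/, coda /r/ ok; σ2 onset /n/, coda /w/ ok → phonotactically legal
[wiss] — violates constraint 4: syllable 1 coda /ss/ has 2 consonants (> 1) → phonotactically illegal
[gbis] — violates constraint 2: syllable 1 onset /gb/: /g/ (stop, 1) → /b/ (stop, 1) does not rise → phonotactically illegal
[sruf] — violates constraint 5: syllable 1 coda contains /f/, which is not a licensed coda consonant → phonotactically illegal
[ra.lu] — σ1 onset /r/, coda /∅/ ok; σ2 onset /l/, coda /∅/ ok → phonotactically legal

[por.naw], [ra.lu]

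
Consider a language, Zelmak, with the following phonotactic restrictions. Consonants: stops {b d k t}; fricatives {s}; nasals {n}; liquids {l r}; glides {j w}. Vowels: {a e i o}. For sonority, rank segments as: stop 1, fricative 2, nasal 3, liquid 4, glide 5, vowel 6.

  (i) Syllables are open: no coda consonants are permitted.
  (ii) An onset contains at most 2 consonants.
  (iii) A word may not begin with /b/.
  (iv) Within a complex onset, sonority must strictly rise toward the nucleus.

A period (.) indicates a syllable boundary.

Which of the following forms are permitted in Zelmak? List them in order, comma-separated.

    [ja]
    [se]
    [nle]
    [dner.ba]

[ja], [se], [nle]

[ja] — σ1 onset /j/, coda /∅/ ok → permitted
[se] — σ1 onset /s/, coda /∅/ ok → permitted
[nle] — σ1 onset /nl/ (3→4 rises), coda /∅/ ok → permitted
[dner.ba] — violates constraint (i): syllable 1 coda /r/ has 1 consonant (> 0) → not permitted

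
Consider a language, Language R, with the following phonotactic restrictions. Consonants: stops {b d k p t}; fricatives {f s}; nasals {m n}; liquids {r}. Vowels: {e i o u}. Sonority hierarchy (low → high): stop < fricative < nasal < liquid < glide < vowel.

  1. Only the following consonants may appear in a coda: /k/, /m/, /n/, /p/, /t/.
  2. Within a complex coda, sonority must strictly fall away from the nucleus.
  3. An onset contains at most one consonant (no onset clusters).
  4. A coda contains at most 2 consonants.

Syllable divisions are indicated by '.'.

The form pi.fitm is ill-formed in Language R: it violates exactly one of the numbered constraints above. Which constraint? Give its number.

2

pi.fitm: syllable 2 coda /tm/: /t/ (stop, 1) → /m/ (nasal, 3) does not fall.
This is a violation of constraint 2: "Within a complex coda, sonority must strictly fall away from the nucleus."
The remaining constraints (1, 3, 4) are satisfied.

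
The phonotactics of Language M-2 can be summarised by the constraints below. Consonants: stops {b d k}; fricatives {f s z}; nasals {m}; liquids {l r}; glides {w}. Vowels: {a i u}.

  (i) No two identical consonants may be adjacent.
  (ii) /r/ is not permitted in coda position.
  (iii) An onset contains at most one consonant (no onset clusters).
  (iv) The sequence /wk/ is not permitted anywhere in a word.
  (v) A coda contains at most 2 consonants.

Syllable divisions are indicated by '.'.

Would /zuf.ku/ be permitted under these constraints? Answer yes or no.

yes

/zuf.ku/ — σ1 onset /z/, coda /f/ ok; σ2 onset /k/, coda /∅/ ok → permitted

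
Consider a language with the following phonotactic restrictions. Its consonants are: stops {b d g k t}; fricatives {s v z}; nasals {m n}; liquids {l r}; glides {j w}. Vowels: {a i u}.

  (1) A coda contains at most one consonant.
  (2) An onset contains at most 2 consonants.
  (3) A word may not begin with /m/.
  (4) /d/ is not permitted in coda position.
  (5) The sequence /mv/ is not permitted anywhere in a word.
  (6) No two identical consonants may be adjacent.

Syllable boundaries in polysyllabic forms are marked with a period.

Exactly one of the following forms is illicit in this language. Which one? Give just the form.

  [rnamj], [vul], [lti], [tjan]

[rnamj] — violates constraint 1: syllable 1 coda /mj/ has 2 consonants (> 1) → illicit
[vul] — σ1 onset /v/, coda /l/ ok → licit
[lti] — σ1 onset /lt/ (2C), coda /∅/ ok → licit
[tjan] — σ1 onset /tj/ (2C), coda /n/ ok → licit

[rnamj]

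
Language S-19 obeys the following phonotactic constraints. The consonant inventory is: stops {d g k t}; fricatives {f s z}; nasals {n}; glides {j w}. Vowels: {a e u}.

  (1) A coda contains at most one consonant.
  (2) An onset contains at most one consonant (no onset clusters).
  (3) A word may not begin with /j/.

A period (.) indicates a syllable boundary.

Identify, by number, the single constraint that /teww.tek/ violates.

1

/teww.tek/: syllable 1 coda /ww/ has 2 consonants (> 1).
This is a violation of constraint 1: "A coda contains at most one consonant."
The remaining constraints (2, 3) are satisfied.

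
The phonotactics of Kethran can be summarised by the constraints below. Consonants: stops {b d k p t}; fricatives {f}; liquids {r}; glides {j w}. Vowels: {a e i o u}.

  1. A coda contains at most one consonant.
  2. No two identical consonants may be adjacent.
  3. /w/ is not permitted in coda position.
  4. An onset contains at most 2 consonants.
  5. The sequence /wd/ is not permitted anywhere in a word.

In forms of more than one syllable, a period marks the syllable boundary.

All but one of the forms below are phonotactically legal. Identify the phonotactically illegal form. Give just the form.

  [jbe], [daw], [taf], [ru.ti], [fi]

[jbe] — σ1 onset /jb/ (2C), coda /∅/ ok → phonotactically legal
[daw] — violates constraint 3: syllable 1 coda contains /w/ → phonotactically illegal
[taf] — σ1 onset /t/, coda /f/ ok → phonotactically legal
[ru.ti] — σ1 onset /r/, coda /∅/ ok; σ2 onset /t/, coda /∅/ ok → phonotactically legal
[fi] — σ1 onset /f/, coda /∅/ ok → phonotactically legal

[daw]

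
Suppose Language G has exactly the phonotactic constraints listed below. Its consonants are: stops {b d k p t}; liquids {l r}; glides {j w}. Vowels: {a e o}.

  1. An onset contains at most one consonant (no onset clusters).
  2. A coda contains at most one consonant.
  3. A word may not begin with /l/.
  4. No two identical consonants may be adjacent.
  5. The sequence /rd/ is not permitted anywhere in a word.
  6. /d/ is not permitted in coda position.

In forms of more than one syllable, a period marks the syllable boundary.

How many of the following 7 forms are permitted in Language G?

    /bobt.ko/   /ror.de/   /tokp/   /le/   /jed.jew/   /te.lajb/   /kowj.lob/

/bobt.ko/ — violates constraint 2: syllable 1 coda /bt/ has 2 consonants (> 1) → not permitted
/ror.de/ — violates constraint 5: contains banned sequence /rd/ → not permitted
/tokp/ — violates constraint 2: syllable 1 coda /kp/ has 2 consonants (> 1) → not permitted
/le/ — violates constraint 3: word begins with /l/ → not permitted
/jed.jew/ — violates constraint 6: syllable 1 coda contains /d/ → not permitted
/te.lajb/ — violates constraint 2: syllable 2 coda /jb/ has 2 consonants (> 1) → not permitted
/kowj.lob/ — violates constraint 2: syllable 1 coda /wj/ has 2 consonants (> 1) → not permitted
No form is permitted → 0.

0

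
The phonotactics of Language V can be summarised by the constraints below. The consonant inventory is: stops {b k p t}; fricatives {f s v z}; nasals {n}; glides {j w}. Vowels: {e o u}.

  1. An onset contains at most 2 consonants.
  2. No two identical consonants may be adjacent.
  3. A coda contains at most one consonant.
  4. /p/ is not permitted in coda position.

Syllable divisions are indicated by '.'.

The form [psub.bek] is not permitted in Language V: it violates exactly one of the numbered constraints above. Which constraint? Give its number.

2

[psub.bek]: adjacent identical consonants /bb/.
This is a violation of constraint 2: "No two identical consonants may be adjacent."
The remaining constraints (1, 3, 4) are satisfied.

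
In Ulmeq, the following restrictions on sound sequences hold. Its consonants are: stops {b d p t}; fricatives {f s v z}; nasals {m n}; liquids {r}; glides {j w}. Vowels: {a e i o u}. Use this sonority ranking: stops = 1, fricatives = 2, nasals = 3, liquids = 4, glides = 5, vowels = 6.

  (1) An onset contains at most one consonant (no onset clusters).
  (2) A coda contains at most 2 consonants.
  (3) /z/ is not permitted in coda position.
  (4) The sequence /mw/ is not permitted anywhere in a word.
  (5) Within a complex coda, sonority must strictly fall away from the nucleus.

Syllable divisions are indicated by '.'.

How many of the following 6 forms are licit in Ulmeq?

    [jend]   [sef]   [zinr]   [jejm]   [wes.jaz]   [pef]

[jend] — σ1 onset /j/, coda /nd/ (3→1 falls) ok → licit
[sef] — σ1 onset /s/, coda /f/ ok → licit
[zinr] — violates constraint 5: syllable 1 coda /nr/: /n/ (nasal, 3) → /r/ (liquid, 4) does not fall → illicit
[jejm] — σ1 onset /j/, coda /jm/ (5→3 falls) ok → licit
[wes.jaz] — violates constraint 3: syllable 2 coda contains /z/ → illicit
[pef] — σ1 onset /p/, coda /f/ ok → licit
Licit: [jend], [sef], [jejm], [pef] → 4.

4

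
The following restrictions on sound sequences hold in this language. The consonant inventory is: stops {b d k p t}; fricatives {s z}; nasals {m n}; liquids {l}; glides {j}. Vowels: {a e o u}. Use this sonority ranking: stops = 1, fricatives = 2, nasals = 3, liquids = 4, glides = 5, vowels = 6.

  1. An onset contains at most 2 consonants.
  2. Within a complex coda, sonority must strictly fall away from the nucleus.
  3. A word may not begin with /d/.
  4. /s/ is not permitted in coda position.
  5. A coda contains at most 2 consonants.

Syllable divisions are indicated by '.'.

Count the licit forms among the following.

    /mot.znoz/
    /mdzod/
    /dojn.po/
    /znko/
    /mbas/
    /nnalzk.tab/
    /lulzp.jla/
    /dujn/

/mot.znoz/ — σ1 onset /m/, coda /t/ ok; σ2 onset /zn/ (2C), coda /z/ ok → licit
/mdzod/ — violates constraint 1: syllable 1 onset /mdz/ has 3 consonants (> 2) → illicit
/dojn.po/ — violates constraint 3: word begins with /d/ → illicit
/znko/ — violates constraint 1: syllable 1 onset /znk/ has 3 consonants (> 2) → illicit
/mbas/ — violates constraint 4: syllable 1 coda contains /s/ → illicit
/nnalzk.tab/ — violates constraint 5: syllable 1 coda /lzk/ has 3 consonants (> 2) → illicit
/lulzp.jla/ — violates constraint 5: syllable 1 coda /lzp/ has 3 consonants (> 2) → illicit
/dujn/ — violates constraint 3: word begins with /d/ → illicit
Licit: /mot.znoz/ → 1.

1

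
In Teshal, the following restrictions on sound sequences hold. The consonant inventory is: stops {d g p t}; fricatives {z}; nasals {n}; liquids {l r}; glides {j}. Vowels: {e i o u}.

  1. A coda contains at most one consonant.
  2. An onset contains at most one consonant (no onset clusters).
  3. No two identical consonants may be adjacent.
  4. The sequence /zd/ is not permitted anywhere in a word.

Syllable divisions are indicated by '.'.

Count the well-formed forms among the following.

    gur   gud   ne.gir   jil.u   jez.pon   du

6

gur — σ1 onset /g/, coda /r/ ok → well-formed
gud — σ1 onset /g/, coda /d/ ok → well-formed
ne.gir — σ1 onset /n/, coda /∅/ ok; σ2 onset /g/, coda /r/ ok → well-formed
jil.u — σ1 onset /j/, coda /l/ ok; σ2 onset /∅/, coda /∅/ ok → well-formed
jez.pon — σ1 onset /j/, coda /z/ ok; σ2 onset /p/, coda /n/ ok → well-formed
du — σ1 onset /d/, coda /∅/ ok → well-formed
Well-formed: gur, gud, ne.gir, jil.u, jez.pon, du → 6.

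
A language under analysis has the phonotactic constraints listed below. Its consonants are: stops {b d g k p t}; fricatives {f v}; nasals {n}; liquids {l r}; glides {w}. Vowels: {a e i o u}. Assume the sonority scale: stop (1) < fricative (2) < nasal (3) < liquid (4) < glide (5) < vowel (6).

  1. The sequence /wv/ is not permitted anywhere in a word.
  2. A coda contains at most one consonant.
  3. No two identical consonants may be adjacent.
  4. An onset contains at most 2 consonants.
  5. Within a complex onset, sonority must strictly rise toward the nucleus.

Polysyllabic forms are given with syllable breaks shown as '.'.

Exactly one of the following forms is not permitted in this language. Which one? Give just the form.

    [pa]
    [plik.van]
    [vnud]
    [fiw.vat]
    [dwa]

[pa] — σ1 onset /p/, coda /∅/ ok → permitted
[plik.van] — σ1 onset /pl/ (1→4 rises), coda /k/ ok; σ2 onset /v/, coda /n/ ok → permitted
[vnud] — σ1 onset /vn/ (2→3 rises), coda /d/ ok → permitted
[fiw.vat] — violates constraint 1: contains banned sequence /wv/ → not permitted
[dwa] — σ1 onset /dw/ (1→5 rises), coda /∅/ ok → permitted

[fiw.vat]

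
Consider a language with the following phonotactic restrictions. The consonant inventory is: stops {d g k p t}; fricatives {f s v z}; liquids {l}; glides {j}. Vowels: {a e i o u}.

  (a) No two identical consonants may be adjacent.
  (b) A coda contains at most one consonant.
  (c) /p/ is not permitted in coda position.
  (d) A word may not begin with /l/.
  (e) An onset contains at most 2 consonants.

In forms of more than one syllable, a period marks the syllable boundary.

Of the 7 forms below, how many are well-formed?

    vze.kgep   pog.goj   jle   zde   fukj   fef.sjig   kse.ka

4

vze.kgep — violates constraint (c): syllable 2 coda contains /p/ → ill-formed
pog.goj — violates constraint (a): adjacent identical consonants /gg/ → ill-formed
jle — σ1 onset /jl/ (2C), coda /∅/ ok → well-formed
zde — σ1 onset /zd/ (2C), coda /∅/ ok → well-formed
fukj — violates constraint (b): syllable 1 coda /kj/ has 2 consonants (> 1) → ill-formed
fef.sjig — σ1 onset /f/, coda /f/ ok; σ2 onset /sj/ (2C), coda /g/ ok → well-formed
kse.ka — σ1 onset /ks/ (2C), coda /∅/ ok; σ2 onset /k/, coda /∅/ ok → well-formed
Well-formed: jle, zde, fef.sjig, kse.ka → 4.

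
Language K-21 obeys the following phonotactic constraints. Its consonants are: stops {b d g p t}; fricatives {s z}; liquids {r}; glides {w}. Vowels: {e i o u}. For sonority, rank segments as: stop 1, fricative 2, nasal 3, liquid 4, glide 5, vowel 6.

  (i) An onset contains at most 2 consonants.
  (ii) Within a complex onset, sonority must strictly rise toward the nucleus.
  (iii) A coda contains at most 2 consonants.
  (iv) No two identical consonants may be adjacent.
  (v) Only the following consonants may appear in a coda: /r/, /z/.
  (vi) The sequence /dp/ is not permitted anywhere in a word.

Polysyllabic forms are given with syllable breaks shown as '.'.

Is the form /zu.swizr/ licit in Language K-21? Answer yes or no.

yes

/zu.swizr/ — σ1 onset /z/, coda /∅/ ok; σ2 onset /sw/ (2→5 rises), coda /zr/ (2C) ok → licit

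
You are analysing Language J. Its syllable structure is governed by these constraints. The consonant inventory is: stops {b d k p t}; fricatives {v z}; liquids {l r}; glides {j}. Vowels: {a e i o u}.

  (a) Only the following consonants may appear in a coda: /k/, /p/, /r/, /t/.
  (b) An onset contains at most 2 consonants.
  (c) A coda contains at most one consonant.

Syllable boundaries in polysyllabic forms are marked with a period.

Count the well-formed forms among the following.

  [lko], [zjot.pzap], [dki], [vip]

[lko] — σ1 onset /lk/ (2C), coda /∅/ ok → well-formed
[zjot.pzap] — σ1 onset /zj/ (2C), coda /t/ ok; σ2 onset /pz/ (2C), coda /p/ ok → well-formed
[dki] — σ1 onset /dk/ (2C), coda /∅/ ok → well-formed
[vip] — σ1 onset /v/, coda /p/ ok → well-formed
Well-formed: [lko], [zjot.pzap], [dki], [vip] → 4.

4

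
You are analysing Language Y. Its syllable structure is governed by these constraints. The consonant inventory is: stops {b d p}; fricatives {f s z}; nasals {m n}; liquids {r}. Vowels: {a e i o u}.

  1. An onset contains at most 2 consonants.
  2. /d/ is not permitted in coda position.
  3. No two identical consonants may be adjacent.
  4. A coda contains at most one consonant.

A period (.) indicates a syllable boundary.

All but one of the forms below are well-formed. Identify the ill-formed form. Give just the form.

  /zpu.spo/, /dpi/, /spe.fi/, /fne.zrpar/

/zpu.spo/ — σ1 onset /zp/ (2C), coda /∅/ ok; σ2 onset /sp/ (2C), coda /∅/ ok → well-formed
/dpi/ — σ1 onset /dp/ (2C), coda /∅/ ok → well-formed
/spe.fi/ — σ1 onset /sp/ (2C), coda /∅/ ok; σ2 onset /f/, coda /∅/ ok → well-formed
/fne.zrpar/ — violates constraint 1: syllable 2 onset /zrp/ has 3 consonants (> 2) → ill-formed

/fne.zrpar/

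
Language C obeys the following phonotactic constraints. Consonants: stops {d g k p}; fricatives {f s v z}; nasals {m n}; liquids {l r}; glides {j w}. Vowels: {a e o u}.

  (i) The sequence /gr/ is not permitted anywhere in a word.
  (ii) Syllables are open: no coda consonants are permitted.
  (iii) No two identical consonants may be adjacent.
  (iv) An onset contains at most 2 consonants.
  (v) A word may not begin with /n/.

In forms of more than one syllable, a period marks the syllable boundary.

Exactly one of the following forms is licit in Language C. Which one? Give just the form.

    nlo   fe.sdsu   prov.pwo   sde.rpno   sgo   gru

sgo

nlo — violates constraint (v): word begins with /n/ → illicit
fe.sdsu — violates constraint (iv): syllable 2 onset /sds/ has 3 consonants (> 2) → illicit
prov.pwo — violates constraint (ii): syllable 1 coda /v/ has 1 consonant (> 0) → illicit
sde.rpno — violates constraint (iv): syllable 2 onset /rpn/ has 3 consonants (> 2) → illicit
sgo — σ1 onset /sg/ (2C), coda /∅/ ok → licit
gru — violates constraint (i): contains banned sequence /gr/ → illicit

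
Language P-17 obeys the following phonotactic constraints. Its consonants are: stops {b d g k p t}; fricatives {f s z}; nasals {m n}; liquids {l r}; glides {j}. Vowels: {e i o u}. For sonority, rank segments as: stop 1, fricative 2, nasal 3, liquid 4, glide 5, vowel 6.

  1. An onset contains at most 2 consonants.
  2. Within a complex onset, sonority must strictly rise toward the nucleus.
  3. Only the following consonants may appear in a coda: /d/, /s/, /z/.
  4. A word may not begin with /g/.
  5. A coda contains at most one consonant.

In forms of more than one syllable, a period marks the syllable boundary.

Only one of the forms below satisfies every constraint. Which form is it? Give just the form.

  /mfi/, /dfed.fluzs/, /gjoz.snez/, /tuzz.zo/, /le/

/mfi/ — violates constraint 2: syllable 1 onset /mf/: /m/ (nasal, 3) → /f/ (fricative, 2) does not rise → ill-formed
/dfed.fluzs/ — violates constraint 5: syllable 2 coda /zs/ has 2 consonants (> 1) → ill-formed
/gjoz.snez/ — violates constraint 4: word begins with /g/ → ill-formed
/tuzz.zo/ — violates constraint 5: syllable 1 coda /zz/ has 2 consonants (> 1) → ill-formed
/le/ — σ1 onset /l/, coda /∅/ ok → well-formed

/le/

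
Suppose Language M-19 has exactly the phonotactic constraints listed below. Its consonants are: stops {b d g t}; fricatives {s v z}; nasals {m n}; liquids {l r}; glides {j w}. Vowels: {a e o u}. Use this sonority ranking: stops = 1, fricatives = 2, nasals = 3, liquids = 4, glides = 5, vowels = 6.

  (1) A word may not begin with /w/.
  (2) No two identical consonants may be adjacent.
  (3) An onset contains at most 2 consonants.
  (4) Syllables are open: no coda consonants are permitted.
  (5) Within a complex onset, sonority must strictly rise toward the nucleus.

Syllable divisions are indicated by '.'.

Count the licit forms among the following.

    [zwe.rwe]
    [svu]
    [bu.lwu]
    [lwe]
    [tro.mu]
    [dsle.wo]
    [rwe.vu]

5

[zwe.rwe] — σ1 onset /zw/ (2→5 rises), coda /∅/ ok; σ2 onset /rw/ (4→5 rises), coda /∅/ ok → licit
[svu] — violates constraint 5: syllable 1 onset /sv/: /s/ (fricative, 2) → /v/ (fricative, 2) does not rise → illicit
[bu.lwu] — σ1 onset /b/, coda /∅/ ok; σ2 onset /lw/ (4→5 rises), coda /∅/ ok → licit
[lwe] — σ1 onset /lw/ (4→5 rises), coda /∅/ ok → licit
[tro.mu] — σ1 onset /tr/ (1→4 rises), coda /∅/ ok; σ2 onset /m/, coda /∅/ ok → licit
[dsle.wo] — violates constraint 3: syllable 1 onset /dsl/ has 3 consonants (> 2) → illicit
[rwe.vu] — σ1 onset /rw/ (4→5 rises), coda /∅/ ok; σ2 onset /v/, coda /∅/ ok → licit
Licit: [zwe.rwe], [bu.lwu], [lwe], [tro.mu], [rwe.vu] → 5.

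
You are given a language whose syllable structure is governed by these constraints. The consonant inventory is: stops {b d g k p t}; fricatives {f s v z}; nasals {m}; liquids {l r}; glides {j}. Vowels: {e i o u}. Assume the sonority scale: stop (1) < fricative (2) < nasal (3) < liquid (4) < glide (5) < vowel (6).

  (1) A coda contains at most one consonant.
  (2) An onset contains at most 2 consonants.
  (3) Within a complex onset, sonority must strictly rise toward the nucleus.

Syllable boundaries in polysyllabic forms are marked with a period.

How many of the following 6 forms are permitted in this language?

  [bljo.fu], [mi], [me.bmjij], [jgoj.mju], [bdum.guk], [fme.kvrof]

[bljo.fu] — violates constraint 2: syllable 1 onset /blj/ has 3 consonants (> 2) → not permitted
[mi] — σ1 onset /m/, coda /∅/ ok → permitted
[me.bmjij] — violates constraint 2: syllable 2 onset /bmj/ has 3 consonants (> 2) → not permitted
[jgoj.mju] — violates constraint 3: syllable 1 onset /jg/: /j/ (glide, 5) → /g/ (stop, 1) does not rise → not permitted
[bdum.guk] — violates constraint 3: syllable 1 onset /bd/: /b/ (stop, 1) → /d/ (stop, 1) does not rise → not permitted
[fme.kvrof] — violates constraint 2: syllable 2 onset /kvr/ has 3 consonants (> 2) → not permitted
Permitted: [mi] → 1.

1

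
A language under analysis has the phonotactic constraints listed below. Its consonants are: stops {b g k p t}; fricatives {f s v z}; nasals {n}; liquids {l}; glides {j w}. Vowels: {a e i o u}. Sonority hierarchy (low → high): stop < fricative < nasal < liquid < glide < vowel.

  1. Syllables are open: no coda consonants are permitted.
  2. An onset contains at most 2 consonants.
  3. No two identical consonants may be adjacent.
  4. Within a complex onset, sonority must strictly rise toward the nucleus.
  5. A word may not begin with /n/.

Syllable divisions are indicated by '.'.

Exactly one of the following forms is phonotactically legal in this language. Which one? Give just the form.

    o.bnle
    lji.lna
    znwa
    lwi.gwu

lwi.gwu

o.bnle — violates constraint 2: syllable 2 onset /bnl/ has 3 consonants (> 2) → phonotactically illegal
lji.lna — violates constraint 4: syllable 2 onset /ln/: /l/ (liquid, 4) → /n/ (nasal, 3) does not rise → phonotactically illegal
znwa — violates constraint 2: syllable 1 onset /znw/ has 3 consonants (> 2) → phonotactically illegal
lwi.gwu — σ1 onset /lw/ (4→5 rises), coda /∅/ ok; σ2 onset /gw/ (1→5 rises), coda /∅/ ok → phonotactically legal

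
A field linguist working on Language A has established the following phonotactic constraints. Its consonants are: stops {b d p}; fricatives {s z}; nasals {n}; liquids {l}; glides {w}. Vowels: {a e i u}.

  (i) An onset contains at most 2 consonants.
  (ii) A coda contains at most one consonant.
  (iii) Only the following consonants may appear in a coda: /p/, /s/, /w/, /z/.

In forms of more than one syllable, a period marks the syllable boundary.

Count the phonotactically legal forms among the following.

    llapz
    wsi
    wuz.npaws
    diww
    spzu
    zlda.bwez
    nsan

llapz — violates constraint (ii): syllable 1 coda /pz/ has 2 consonants (> 1) → phonotactically illegal
wsi — σ1 onset /ws/ (2C), coda /∅/ ok → phonotactically legal
wuz.npaws — violates constraint (ii): syllable 2 coda /ws/ has 2 consonants (> 1) → phonotactically illegal
diww — violates constraint (ii): syllable 1 coda /ww/ has 2 consonants (> 1) → phonotactically illegal
spzu — violates constraint (i): syllable 1 onset /spz/ has 3 consonants (> 2) → phonotactically illegal
zlda.bwez — violates constraint (i): syllable 1 onset /zld/ has 3 consonants (> 2) → phonotactically illegal
nsan — violates constraint (iii): syllable 1 coda contains /n/, which is not a licensed coda consonant → phonotactically illegal
Phonotactically legal: wsi → 1.

1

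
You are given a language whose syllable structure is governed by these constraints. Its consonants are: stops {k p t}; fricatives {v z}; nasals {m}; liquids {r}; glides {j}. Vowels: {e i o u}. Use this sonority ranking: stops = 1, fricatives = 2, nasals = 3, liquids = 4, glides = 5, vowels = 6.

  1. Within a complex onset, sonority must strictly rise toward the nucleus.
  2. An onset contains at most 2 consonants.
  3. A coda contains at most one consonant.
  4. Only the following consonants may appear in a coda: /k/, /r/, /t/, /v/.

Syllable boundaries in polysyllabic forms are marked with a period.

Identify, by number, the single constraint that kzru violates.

kzru: syllable 1 onset /kzr/ has 3 consonants (> 2).
This is a violation of constraint 2: "An onset contains at most 2 consonants."
The remaining constraints (1, 3, 4) are satisfied.

2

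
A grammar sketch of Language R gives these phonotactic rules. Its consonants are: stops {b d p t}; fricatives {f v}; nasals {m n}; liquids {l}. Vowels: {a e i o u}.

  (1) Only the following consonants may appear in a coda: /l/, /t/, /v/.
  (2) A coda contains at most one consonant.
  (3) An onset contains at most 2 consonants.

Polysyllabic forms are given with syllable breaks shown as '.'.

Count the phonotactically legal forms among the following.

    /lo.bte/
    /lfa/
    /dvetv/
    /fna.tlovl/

2

/lo.bte/ — σ1 onset /l/, coda /∅/ ok; σ2 onset /bt/ (2C), coda /∅/ ok → phonotactically legal
/lfa/ — σ1 onset /lf/ (2C), coda /∅/ ok → phonotactically legal
/dvetv/ — violates constraint 2: syllable 1 coda /tv/ has 2 consonants (> 1) → phonotactically illegal
/fna.tlovl/ — violates constraint 2: syllable 2 coda /vl/ has 2 consonants (> 1) → phonotactically illegal
Phonotactically legal: /lo.bte/, /lfa/ → 2.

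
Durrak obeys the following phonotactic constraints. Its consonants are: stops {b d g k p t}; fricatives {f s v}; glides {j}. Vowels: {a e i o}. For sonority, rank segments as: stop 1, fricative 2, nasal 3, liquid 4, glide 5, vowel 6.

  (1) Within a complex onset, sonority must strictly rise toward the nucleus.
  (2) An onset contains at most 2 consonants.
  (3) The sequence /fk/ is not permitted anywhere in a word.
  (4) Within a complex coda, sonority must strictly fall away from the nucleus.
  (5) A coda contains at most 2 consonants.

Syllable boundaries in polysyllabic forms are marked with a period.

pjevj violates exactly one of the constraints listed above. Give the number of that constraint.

pjevj: syllable 1 coda /vj/: /v/ (fricative, 2) → /j/ (glide, 5) does not fall.
This is a violation of constraint 4: "Within a complex coda, sonority must strictly fall away from the nucleus."
The remaining constraints (1, 2, 3, 5) are satisfied.

4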